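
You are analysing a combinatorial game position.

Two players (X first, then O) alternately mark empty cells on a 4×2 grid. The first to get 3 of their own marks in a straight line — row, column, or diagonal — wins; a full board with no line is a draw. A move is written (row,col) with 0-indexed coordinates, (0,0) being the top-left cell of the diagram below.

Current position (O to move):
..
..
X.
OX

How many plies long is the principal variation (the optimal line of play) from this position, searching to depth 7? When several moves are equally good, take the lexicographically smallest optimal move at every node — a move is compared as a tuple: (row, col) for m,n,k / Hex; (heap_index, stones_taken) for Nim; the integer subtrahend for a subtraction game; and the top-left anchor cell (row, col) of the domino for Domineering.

[../../X./OX] O move#1: (0,0):+0/O./../X./OX*, (0,1):+0/.O/../X./OX, (1,0):+0/../O./X./OX, (1,1):+0/../.O/X./OX, (2,1):+0/../../XO/OX
[O./../X./OX] X move#2: (0,1):+0/OX/../X./OX*, (1,0):+0/O./X./X./OX, (1,1):+0/O./.X/X./OX, (2,1):+0/O./../XX/OX
[OX/../X./OX] O move#3: (1,0):+0/OX/O./X./OX*, (1,1):+0/OX/.O/X./OX, (2,1):+0/OX/../XO/OX
[OX/O./X./OX] X move#4: (1,1):+0/OX/OX/X./OX*, (2,1):+0/OX/O./XX/OX
[OX/OX/X./OX] O move#5: (2,1):+0/OX/OX/XO/OX*
[OX/OX/XO/OX] end (terminal +0, X#6); searched ../../X./OX to 7

PV length from [../../X./OX]: 5 plies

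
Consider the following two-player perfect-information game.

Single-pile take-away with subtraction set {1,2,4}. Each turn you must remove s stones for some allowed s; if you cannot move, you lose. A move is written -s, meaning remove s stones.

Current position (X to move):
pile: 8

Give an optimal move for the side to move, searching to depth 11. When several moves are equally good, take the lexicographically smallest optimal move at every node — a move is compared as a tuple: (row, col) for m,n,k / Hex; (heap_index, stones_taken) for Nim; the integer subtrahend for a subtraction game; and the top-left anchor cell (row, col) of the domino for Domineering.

[8] X move#1: -1:-1/7, -2:+1/6*, -4:-1/4
[6] O move#2: -1:-1/5*, -2:-1/4, -4:-1/2
[5] X move#3: -1:-1/4, -2:+1/3*, -4:-1/1
[3] O move#4: -1:-1/2*, -2:-1/1
[2] X move#5: -1:-1/1, -2:+1/0*
[0] end (terminal -1, O#6); searched 8 to 11

X's best at [8]: -2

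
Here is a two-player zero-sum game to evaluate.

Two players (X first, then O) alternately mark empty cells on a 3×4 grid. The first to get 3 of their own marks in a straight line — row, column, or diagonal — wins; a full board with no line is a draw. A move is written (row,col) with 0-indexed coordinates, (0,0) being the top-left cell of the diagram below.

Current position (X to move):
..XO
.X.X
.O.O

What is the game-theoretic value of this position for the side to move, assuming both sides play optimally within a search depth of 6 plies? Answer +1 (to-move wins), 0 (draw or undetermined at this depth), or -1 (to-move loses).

[..XO/.X.X/.O.O] X move#1: (0,0):-1/X.XO/.X.X/.O.O, (0,1):-1/.XXO/.X.X/.O.O, (1,0):-1/..XO/XX.X/.O.O, (1,2):+1/..XO/.XXX/.O.O*, (2,0):+1/..XO/.X.X/XO.O, (2,2):-1/..XO/.X.X/.OXO
[..XO/.XXX/.O.O] end (terminal -1, O#2); searched ..XO/.X.X/.O.O to 6

value(..XO/.X.X/.O.O, X) = +1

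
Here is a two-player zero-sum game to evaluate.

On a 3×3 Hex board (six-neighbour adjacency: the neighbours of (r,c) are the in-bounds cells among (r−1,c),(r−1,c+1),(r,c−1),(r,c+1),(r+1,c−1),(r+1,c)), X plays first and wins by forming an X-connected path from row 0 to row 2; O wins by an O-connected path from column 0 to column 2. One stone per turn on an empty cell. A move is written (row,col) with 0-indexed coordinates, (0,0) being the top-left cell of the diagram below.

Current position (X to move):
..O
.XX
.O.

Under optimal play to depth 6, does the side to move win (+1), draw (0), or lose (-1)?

value(..O/.XX/.O., X) = +1

p1 X@[..O/.XX/.O.]: (0,0)[X.O/.XX/.O.]+1* (0,1)[.XO/.XX/.O.]+1 (1,0)[..O/XXX/.O.]+1 (2,0)[..O/.XX/XO.]-1 (2,2)[..O/.XX/.OX]-1
p2 O@[X.O/.XX/.O.]: (0,1)[XOO/.XX/.O.]-1* (1,0)[X.O/OXX/.O.]-1 (2,0)[X.O/.XX/OO.]-1 (2,2)[X.O/.XX/.OO]-1
p3 X@[XOO/.XX/.O.]: (1,0)[XOO/XXX/.O.]+1* (2,0)[XOO/.XX/XO.]-1 (2,2)[XOO/.XX/.OX]-1
p4 O@[XOO/XXX/.O.]: (2,0)[XOO/XXX/OO.]-1* (2,2)[XOO/XXX/.OO]-1
p5 X@[XOO/XXX/OO.]: (2,2)[XOO/XXX/OOX]+1*
p6 O@[XOO/XXX/OOX] terminal -1; root [..O/.XX/.O.] d6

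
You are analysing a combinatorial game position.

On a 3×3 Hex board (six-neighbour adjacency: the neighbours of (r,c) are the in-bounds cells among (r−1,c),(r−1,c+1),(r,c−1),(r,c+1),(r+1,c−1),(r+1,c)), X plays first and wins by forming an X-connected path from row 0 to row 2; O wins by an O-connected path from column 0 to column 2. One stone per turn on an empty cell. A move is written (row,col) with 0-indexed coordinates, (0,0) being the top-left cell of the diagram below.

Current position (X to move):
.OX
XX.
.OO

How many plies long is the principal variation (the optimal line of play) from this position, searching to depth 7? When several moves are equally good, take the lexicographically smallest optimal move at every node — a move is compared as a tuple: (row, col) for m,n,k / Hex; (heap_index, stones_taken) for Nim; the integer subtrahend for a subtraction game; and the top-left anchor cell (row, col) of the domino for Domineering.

PV length from [.OX/XX./.OO]: 1 ply

ply 1, X at .OX/XX./.OO | (0,0)=-1→XOX/XX./.OO; (1,2)=-1→.OX/XXX/.OO; (2,0)=+1→.OX/XX./XOO*
ply 2: .OX/XX./XOO is terminal -1 (O); from .OX/XX./.OO depth 7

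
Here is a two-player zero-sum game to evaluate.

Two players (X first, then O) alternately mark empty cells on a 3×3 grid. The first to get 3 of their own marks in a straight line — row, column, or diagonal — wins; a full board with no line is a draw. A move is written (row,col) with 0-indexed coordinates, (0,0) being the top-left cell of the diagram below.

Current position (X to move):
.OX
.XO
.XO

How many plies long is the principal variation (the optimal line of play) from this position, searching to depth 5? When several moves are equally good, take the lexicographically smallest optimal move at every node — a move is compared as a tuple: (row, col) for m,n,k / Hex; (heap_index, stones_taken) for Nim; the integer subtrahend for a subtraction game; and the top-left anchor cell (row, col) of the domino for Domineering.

ply 1, X at .OX/.XO/.XO | (0,0)=+0→XOX/.XO/.XO; (1,0)=+0→.OX/XXO/.XO; (2,0)=+1→.OX/.XO/XXO*
ply 2: .OX/.XO/XXO is terminal -1 (O); from .OX/.XO/.XO depth 5

PV length from [.OX/.XO/.XO]: 1 ply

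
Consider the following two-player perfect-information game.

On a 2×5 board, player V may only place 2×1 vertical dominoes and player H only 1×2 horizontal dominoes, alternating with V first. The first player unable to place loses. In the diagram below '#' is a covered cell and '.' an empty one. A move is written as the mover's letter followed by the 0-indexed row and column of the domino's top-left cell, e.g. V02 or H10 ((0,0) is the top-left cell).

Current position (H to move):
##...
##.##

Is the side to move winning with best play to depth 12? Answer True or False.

H winning at [##.../##.##]: True

ply 1, H at ##.../##.## | H02=+1→####./##.##*; H03=-1→##.##/##.##
ply 2: ####./##.## is terminal -1 (V); from ##.../##.## depth 12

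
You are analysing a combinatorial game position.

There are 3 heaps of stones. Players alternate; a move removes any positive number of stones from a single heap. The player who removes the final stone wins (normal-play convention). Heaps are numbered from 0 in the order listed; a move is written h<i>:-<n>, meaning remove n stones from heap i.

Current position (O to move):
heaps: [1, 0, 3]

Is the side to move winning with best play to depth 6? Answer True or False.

O winning at [(1,0,3)]: True

p1 O@[(1,0,3)]: h0:-1[(0,0,3)]-1 h2:-1[(1,0,2)]-1 h2:-2[(1,0,1)]+1* h2:-3[(1,0,0)]-1
p2 X@[(1,0,1)]: h0:-1[(0,0,1)]-1* h2:-1[(1,0,0)]-1
p3 O@[(0,0,1)]: h2:-1[(0,0,0)]+1*
p4 X@[(0,0,0)] terminal -1; root [(1,0,3)] d6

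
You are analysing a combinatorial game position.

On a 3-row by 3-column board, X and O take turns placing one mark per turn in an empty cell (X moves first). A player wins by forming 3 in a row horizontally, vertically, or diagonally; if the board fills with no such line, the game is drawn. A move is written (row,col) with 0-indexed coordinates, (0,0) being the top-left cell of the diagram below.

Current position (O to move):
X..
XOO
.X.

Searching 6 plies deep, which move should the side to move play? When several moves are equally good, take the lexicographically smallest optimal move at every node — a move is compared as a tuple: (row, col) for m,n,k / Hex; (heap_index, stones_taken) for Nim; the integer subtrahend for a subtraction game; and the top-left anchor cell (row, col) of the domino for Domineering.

O's best at [X../XOO/.X.]: (2,0)

ply 1, O at X../XOO/.X. | (0,1)=-1→XO./XOO/.X.; (0,2)=-1→X.O/XOO/.X.; (2,0)=+0→X../XOO/OX.*; (2,2)=-1→X../XOO/.XO
ply 2, X at X../XOO/OX. | (0,1)=-1→XX./XOO/OX.; (0,2)=+0→X.X/XOO/OX.*; (2,2)=-1→X../XOO/OXX
ply 3, O at X.X/XOO/OX. | (0,1)=+0→XOX/XOO/OX.*; (2,2)=-1→X.X/XOO/OXO
ply 4, X at XOX/XOO/OX. | (2,2)=+0→XOX/XOO/OXX*
ply 5: XOX/XOO/OXX is terminal +0 (O); from X../XOO/.X. depth 6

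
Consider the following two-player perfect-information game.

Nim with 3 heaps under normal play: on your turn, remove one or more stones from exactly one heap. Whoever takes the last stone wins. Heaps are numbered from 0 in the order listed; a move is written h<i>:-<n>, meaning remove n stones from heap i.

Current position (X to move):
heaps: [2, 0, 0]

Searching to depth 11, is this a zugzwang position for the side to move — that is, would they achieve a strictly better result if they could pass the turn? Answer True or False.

zugzwang((2,0,0), X) = False

p1 X@[(2,0,0)]: h0:-1[(1,0,0)]-1 h0:-2[(0,0,0)]+1*
p2 O@[(0,0,0)] terminal -1; root [(2,0,0)] d11
suppose X passes — search the same position with O to move:
pass> p1 O@[(2,0,0)]: h0:-1[(1,0,0)]-1 h0:-2[(0,0,0)]+1*
pass> p2 X@[(0,0,0)] terminal -1; root [(2,0,0)] d11
for X: play +1, pass -1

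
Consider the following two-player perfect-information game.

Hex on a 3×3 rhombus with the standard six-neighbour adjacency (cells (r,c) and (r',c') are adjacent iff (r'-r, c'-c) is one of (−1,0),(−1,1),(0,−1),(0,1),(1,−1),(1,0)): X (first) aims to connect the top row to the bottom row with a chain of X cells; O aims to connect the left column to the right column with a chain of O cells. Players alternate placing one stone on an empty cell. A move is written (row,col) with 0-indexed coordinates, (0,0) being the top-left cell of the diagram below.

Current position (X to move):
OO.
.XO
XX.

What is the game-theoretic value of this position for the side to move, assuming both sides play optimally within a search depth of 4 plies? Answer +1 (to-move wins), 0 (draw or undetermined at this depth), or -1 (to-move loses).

value(OO./.XO/XX., X) = +1

p1 X@[OO./.XO/XX.]: (0,2)[OOX/.XO/XX.]+1* (1,0)[OO./XXO/XX.]-1 (2,2)[OO./.XO/XXX]-1
p2 O@[OOX/.XO/XX.] terminal -1; root [OO./.XO/XX.] d4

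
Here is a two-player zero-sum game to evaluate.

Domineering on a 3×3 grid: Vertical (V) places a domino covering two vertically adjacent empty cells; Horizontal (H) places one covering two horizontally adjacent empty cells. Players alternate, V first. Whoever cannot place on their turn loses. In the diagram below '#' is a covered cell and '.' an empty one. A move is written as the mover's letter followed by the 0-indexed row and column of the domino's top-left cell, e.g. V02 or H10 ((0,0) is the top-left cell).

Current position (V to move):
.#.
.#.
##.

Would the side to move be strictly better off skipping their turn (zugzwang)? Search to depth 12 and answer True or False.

zugzwang(.#./.#./##., V) = False

[.#./.#./##.] V move#1: V00:+1/##./##./##.*, V02:+1/.##/.##/##., V12:+1/.#./.##/###
[##./##./##.] end (terminal -1, H#2); searched .#./.#./##. to 12
suppose V passes — search the same position with H to move:
pass> [.#./.#./##.] end (terminal -1, H#1); searched .#./.#./##. to 12
for V: play +1, pass +1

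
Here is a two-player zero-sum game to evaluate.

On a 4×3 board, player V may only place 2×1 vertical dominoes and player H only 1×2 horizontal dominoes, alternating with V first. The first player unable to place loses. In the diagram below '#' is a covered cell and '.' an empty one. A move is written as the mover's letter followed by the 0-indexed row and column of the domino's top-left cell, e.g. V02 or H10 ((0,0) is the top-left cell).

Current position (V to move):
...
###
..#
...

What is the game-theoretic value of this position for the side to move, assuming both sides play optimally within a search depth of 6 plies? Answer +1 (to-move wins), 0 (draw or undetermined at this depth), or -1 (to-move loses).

value(.../###/..#/..., V) = +1

[.../###/..#/...] V move#1: V20:-1/.../###/#.#/#.., V21:+1/.../###/.##/.#.*
[.../###/.##/.#.] H move#2: H00:-1/##./###/.##/.#.*, H01:-1/.##/###/.##/.#.
[##./###/.##/.#.] V move#3: V20:+1/##./###/###/##.*
[##./###/###/##.] end (terminal -1, H#4); searched .../###/..#/... to 6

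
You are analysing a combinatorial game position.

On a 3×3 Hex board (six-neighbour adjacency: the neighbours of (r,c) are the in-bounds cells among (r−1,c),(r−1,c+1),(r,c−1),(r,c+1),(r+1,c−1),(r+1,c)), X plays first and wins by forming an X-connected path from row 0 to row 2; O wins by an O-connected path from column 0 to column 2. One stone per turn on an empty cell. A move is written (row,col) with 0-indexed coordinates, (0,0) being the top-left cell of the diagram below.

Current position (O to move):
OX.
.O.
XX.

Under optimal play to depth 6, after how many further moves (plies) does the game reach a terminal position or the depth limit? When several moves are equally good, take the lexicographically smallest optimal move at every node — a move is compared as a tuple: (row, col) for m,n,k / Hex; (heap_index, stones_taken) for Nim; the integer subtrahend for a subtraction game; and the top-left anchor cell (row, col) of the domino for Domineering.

[OX./.O./XX.] O move#1: (0,2):-1/OXO/.O./XX., (1,0):+1/OX./OO./XX.*, (1,2):-1/OX./.OO/XX., (2,2):-1/OX./.O./XXO
[OX./OO./XX.] X move#2: (0,2):-1/OXX/OO./XX.*, (1,2):-1/OX./OOX/XX., (2,2):-1/OX./OO./XXX
[OXX/OO./XX.] O move#3: (1,2):+1/OXX/OOO/XX.*, (2,2):-1/OXX/OO./XXO
[OXX/OOO/XX.] end (terminal -1, X#4); searched OX./.O./XX. to 6

PV length from [OX./.O./XX.]: 3 plies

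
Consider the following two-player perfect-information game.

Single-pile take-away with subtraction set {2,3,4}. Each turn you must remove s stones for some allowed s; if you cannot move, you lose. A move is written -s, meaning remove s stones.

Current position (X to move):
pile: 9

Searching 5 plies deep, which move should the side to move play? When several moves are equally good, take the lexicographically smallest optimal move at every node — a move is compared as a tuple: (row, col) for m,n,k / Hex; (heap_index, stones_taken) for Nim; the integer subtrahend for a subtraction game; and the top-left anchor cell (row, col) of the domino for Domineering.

X's best at [9]: -2

p1 X@[9]: -2[7]+1* -3[6]+1 -4[5]-1
p2 O@[7]: -2[5]-1* -3[4]-1 -4[3]-1
p3 X@[5]: -2[3]-1 -3[2]-1 -4[1]+1*
p4 O@[1] terminal -1; root [9] d5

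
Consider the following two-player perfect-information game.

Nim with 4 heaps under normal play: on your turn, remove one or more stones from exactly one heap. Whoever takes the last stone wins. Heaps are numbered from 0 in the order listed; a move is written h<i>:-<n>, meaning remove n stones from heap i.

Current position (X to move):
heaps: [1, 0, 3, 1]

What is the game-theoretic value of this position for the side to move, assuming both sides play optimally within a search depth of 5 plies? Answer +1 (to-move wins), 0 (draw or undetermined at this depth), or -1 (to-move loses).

ply 1, X at (1,0,3,1) | h0:-1=-1→(0,0,3,1); h2:-1=-1→(1,0,2,1); h2:-2=-1→(1,0,1,1); h2:-3=+1→(1,0,0,1)*; h3:-1=-1→(1,0,3,0)
ply 2, O at (1,0,0,1) | h0:-1=-1→(0,0,0,1)*; h3:-1=-1→(1,0,0,0)
ply 3, X at (0,0,0,1) | h3:-1=+1→(0,0,0,0)*
ply 4: (0,0,0,0) is terminal -1 (O); from (1,0,3,1) depth 5

value((1,0,3,1), X) = +1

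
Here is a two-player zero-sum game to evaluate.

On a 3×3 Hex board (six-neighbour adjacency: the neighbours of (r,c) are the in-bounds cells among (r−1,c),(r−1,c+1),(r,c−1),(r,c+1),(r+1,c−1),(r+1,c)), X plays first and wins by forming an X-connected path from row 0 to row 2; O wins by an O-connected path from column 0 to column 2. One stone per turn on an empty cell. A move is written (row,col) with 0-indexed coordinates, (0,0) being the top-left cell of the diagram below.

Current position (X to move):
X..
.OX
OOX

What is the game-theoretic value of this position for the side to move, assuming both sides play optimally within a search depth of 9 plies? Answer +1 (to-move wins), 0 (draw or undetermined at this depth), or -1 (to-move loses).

p1 X@[X../.OX/OOX]: (0,1)[XX./.OX/OOX]-1 (0,2)[X.X/.OX/OOX]+1* (1,0)[X../XOX/OOX]-1
p2 O@[X.X/.OX/OOX] terminal -1; root [X../.OX/OOX] d9

value(X../.OX/OOX, X) = +1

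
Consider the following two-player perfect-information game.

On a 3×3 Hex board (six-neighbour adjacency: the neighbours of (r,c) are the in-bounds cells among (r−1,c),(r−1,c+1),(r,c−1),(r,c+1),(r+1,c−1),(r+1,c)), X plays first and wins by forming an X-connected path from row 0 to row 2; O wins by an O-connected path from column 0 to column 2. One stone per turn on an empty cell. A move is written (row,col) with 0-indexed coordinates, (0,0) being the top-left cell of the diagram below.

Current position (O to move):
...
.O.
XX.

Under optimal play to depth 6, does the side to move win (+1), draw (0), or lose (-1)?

value(.../.O./XX., O) = +1

p1 O@[.../.O./XX.]: (0,0)[O../.O./XX.]+1* (0,1)[.O./.O./XX.]+1 (0,2)[..O/.O./XX.]-1 (1,0)[.../OO./XX.]+1 (1,2)[.../.OO/XX.]-1 (2,2)[.../.O./XXO]-1
p2 X@[O../.O./XX.]: (0,1)[OX./.O./XX.]-1* (0,2)[O.X/.O./XX.]-1 (1,0)[O../XO./XX.]-1 (1,2)[O../.OX/XX.]-1 (2,2)[O../.O./XXX]-1
p3 O@[OX./.O./XX.]: (0,2)[OXO/.O./XX.]-1 (1,0)[OX./OO./XX.]+1* (1,2)[OX./.OO/XX.]-1 (2,2)[OX./.O./XXO]-1
p4 X@[OX./OO./XX.]: (0,2)[OXX/OO./XX.]-1* (1,2)[OX./OOX/XX.]-1 (2,2)[OX./OO./XXX]-1
p5 O@[OXX/OO./XX.]: (1,2)[OXX/OOO/XX.]+1* (2,2)[OXX/OO./XXO]-1
p6 X@[OXX/OOO/XX.] terminal -1; root [.../.O./XX.] d6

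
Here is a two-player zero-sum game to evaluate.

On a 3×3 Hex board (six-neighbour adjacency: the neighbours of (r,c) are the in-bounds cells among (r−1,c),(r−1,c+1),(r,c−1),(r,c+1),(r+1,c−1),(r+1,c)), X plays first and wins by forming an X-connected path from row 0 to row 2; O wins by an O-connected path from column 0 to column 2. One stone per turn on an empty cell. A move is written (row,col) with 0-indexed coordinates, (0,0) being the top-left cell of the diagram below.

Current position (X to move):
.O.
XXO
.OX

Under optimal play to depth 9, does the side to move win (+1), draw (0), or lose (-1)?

[.O./XXO/.OX] X move#1: (0,0):-1/XO./XXO/.OX, (0,2):-1/.OX/XXO/.OX, (2,0):+1/.O./XXO/XOX*
[.O./XXO/XOX] O move#2: (0,0):-1/OO./XXO/XOX*, (0,2):-1/.OO/XXO/XOX
[OO./XXO/XOX] X move#3: (0,2):+1/OOX/XXO/XOX*
[OOX/XXO/XOX] end (terminal -1, O#4); searched .O./XXO/.OX to 9

value(.O./XXO/.OX, X) = +1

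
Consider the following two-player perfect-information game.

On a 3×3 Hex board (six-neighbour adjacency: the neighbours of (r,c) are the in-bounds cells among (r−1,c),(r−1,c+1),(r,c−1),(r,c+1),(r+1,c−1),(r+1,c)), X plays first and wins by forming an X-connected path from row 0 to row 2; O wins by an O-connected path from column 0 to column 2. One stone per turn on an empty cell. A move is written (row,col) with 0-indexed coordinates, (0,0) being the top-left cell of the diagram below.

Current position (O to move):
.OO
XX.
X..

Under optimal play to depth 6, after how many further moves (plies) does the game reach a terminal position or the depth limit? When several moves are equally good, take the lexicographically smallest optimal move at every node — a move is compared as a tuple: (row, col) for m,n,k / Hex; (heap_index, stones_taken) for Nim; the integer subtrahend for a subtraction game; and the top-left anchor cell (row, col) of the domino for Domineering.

PV length from [.OO/XX./X..]: 1 ply

[.OO/XX./X..] O move#1: (0,0):+1/OOO/XX./X..*, (1,2):-1/.OO/XXO/X.., (2,1):-1/.OO/XX./XO., (2,2):-1/.OO/XX./X.O
[OOO/XX./X..] end (terminal -1, X#2); searched .OO/XX./X.. to 6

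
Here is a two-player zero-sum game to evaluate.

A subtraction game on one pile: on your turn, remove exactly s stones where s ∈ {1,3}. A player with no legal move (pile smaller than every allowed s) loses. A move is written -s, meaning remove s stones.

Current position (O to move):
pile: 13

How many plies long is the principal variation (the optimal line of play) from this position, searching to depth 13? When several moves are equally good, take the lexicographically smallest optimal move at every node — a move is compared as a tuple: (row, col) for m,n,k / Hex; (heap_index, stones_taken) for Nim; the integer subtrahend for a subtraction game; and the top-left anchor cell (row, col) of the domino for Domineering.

p1 O@[13]: -1[12]+1* -3[10]+1
p2 X@[12]: -1[11]-1* -3[9]-1
p3 O@[11]: -1[10]+1* -3[8]+1
p4 X@[10]: -1[9]-1* -3[7]-1
p5 O@[9]: -1[8]+1* -3[6]+1
p6 X@[8]: -1[7]-1* -3[5]-1
p7 O@[7]: -1[6]+1* -3[4]+1
p8 X@[6]: -1[5]-1* -3[3]-1
p9 O@[5]: -1[4]+1* -3[2]+1
p10 X@[4]: -1[3]-1* -3[1]-1
p11 O@[3]: -1[2]+1* -3[0]+1
p12 X@[2]: -1[1]-1*
p13 O@[1]: -1[0]+1*
p14 X@[0] terminal -1; root [13] d13

PV length from [13]: 13 plies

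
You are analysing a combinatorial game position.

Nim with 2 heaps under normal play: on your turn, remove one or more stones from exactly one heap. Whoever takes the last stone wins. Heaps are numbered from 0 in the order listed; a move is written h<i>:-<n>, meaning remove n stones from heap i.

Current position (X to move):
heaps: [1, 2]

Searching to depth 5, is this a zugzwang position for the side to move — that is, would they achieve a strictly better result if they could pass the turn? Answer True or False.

zugzwang((1,2), X) = False

[(1,2)] X move#1: h0:-1:-1/(0,2), h1:-1:+1/(1,1)*, h1:-2:-1/(1,0)
[(1,1)] O move#2: h0:-1:-1/(0,1)*, h1:-1:-1/(1,0)
[(0,1)] X move#3: h1:-1:+1/(0,0)*
[(0,0)] end (terminal -1, O#4); searched (1,2) to 5
suppose X passes — search the same position with O to move:
pass> [(1,2)] O move#1: h0:-1:-1/(0,2), h1:-1:+1/(1,1)*, h1:-2:-1/(1,0)
pass> [(1,1)] X move#2: h0:-1:-1/(0,1)*, h1:-1:-1/(1,0)
pass> [(0,1)] O move#3: h1:-1:+1/(0,0)*
pass> [(0,0)] end (terminal -1, X#4); searched (1,2) to 5
for X: play +1, pass -1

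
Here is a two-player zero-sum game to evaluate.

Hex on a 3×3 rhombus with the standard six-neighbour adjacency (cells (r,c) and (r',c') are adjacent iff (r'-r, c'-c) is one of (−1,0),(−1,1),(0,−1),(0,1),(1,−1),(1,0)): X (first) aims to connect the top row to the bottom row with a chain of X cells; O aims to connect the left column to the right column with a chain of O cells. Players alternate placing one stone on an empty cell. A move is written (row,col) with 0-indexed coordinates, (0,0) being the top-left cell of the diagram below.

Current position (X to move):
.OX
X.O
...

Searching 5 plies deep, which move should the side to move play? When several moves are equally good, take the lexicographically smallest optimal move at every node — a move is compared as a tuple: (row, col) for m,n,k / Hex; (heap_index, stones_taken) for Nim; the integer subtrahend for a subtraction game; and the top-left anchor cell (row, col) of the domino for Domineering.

ply 1, X at .OX/X.O/... | (0,0)=-1→XOX/X.O/...; (1,1)=+1→.OX/XXO/...*; (2,0)=+1→.OX/X.O/X..; (2,1)=-1→.OX/X.O/.X.; (2,2)=-1→.OX/X.O/..X
ply 2, O at .OX/XXO/... | (0,0)=-1→OOX/XXO/...*; (2,0)=-1→.OX/XXO/O..; (2,1)=-1→.OX/XXO/.O.; (2,2)=-1→.OX/XXO/..O
ply 3, X at OOX/XXO/... | (2,0)=+1→OOX/XXO/X..*; (2,1)=+1→OOX/XXO/.X.; (2,2)=+1→OOX/XXO/..X
ply 4: OOX/XXO/X.. is terminal -1 (O); from .OX/X.O/... depth 5

X's best at [.OX/X.O/...]: (1,1)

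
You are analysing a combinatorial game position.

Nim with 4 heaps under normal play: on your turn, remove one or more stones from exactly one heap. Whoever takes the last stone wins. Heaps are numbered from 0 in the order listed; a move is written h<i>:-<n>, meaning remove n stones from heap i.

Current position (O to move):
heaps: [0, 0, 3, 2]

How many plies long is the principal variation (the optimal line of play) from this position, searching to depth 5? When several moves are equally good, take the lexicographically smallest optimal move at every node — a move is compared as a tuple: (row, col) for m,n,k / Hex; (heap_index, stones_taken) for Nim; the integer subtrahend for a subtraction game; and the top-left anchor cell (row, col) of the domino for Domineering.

ply 1, O at (0,0,3,2) | h2:-1=+1→(0,0,2,2)*; h2:-2=-1→(0,0,1,2); h2:-3=-1→(0,0,0,2); h3:-1=-1→(0,0,3,1); h3:-2=-1→(0,0,3,0)
ply 2, X at (0,0,2,2) | h2:-1=-1→(0,0,1,2)*; h2:-2=-1→(0,0,0,2); h3:-1=-1→(0,0,2,1); h3:-2=-1→(0,0,2,0)
ply 3, O at (0,0,1,2) | h2:-1=-1→(0,0,0,2); h3:-1=+1→(0,0,1,1)*; h3:-2=-1→(0,0,1,0)
ply 4, X at (0,0,1,1) | h2:-1=-1→(0,0,0,1)*; h3:-1=-1→(0,0,1,0)
ply 5, O at (0,0,0,1) | h3:-1=+1→(0,0,0,0)*
ply 6: (0,0,0,0) is terminal -1 (X); from (0,0,3,2) depth 5

PV length from [(0,0,3,2)]: 5 plies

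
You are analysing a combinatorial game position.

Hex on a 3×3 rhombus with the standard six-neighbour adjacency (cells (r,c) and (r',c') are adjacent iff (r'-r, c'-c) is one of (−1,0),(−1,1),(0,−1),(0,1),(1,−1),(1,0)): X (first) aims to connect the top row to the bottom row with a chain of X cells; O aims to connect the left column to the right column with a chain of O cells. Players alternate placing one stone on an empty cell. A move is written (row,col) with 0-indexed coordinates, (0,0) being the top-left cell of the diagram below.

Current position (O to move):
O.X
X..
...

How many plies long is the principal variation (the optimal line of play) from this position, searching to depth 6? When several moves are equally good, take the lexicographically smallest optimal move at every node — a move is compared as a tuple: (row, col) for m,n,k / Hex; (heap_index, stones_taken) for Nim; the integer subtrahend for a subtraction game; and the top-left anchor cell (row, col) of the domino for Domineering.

PV length from [O.X/X../...]: 4 plies

[O.X/X../...] O move#1: (0,1):-1/OOX/X../...*, (1,1):-1/O.X/XO./..., (1,2):-1/O.X/X.O/..., (2,0):-1/O.X/X../O.., (2,1):-1/O.X/X../.O., (2,2):-1/O.X/X../..O
[OOX/X../...] X move#2: (1,1):+1/OOX/XX./...*, (1,2):+1/OOX/X.X/..., (2,0):+1/OOX/X../X.., (2,1):+1/OOX/X../.X., (2,2):+1/OOX/X../..X
[OOX/XX./...] O move#3: (1,2):-1/OOX/XXO/...*, (2,0):-1/OOX/XX./O.., (2,1):-1/OOX/XX./.O., (2,2):-1/OOX/XX./..O
[OOX/XXO/...] X move#4: (2,0):+1/OOX/XXO/X..*, (2,1):+1/OOX/XXO/.X., (2,2):+1/OOX/XXO/..X
[OOX/XXO/X..] end (terminal -1, O#5); searched O.X/X../... to 6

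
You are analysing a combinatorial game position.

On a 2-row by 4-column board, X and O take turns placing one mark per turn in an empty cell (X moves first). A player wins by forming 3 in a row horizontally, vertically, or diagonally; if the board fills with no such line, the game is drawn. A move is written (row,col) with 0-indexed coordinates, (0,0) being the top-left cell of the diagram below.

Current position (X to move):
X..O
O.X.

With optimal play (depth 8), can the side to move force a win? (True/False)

X winning at [X..O/O.X.]: False

[X..O/O.X.] X move#1: (0,1):+0/XX.O/O.X.*, (0,2):+0/X.XO/O.X., (1,1):+0/X..O/OXX., (1,3):+0/X..O/O.XX
[XX.O/O.X.] O move#2: (0,2):+0/XXOO/O.X.*, (1,1):-1/XX.O/OOX., (1,3):-1/XX.O/O.XO
[XXOO/O.X.] X move#3: (1,1):+0/XXOO/OXX.*, (1,3):+0/XXOO/O.XX
[XXOO/OXX.] O move#4: (1,3):+0/XXOO/OXXO*
[XXOO/OXXO] end (terminal +0, X#5); searched X..O/O.X. to 8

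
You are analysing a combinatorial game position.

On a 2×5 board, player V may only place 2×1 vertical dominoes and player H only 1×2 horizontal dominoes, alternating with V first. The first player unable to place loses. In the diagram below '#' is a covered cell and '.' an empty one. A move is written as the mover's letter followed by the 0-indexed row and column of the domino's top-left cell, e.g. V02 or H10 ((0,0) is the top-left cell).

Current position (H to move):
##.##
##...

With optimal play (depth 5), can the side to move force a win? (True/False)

H winning at [##.##/##...]: True

[##.##/##...] H move#1: H12:+1/##.##/####.*, H13:-1/##.##/##.##
[##.##/####.] end (terminal -1, V#2); searched ##.##/##... to 5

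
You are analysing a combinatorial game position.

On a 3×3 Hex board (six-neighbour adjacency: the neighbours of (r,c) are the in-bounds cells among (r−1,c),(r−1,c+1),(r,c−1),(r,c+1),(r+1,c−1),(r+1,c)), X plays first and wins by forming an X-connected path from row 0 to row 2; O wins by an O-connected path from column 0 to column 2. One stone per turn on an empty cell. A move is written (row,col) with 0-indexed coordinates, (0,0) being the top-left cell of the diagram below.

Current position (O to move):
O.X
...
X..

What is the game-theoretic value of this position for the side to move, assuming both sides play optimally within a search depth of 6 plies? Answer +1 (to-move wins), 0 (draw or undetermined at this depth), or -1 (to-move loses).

[O.X/.../X..] O move#1: (0,1):-1/OOX/.../X..*, (1,0):-1/O.X/O../X.., (1,1):-1/O.X/.O./X.., (1,2):-1/O.X/..O/X.., (2,1):-1/O.X/.../XO., (2,2):-1/O.X/.../X.O
[OOX/.../X..] X move#2: (1,0):+1/OOX/X../X..*, (1,1):+1/OOX/.X./X.., (1,2):+1/OOX/..X/X.., (2,1):+1/OOX/.../XX., (2,2):+1/OOX/.../X.X
[OOX/X../X..] O move#3: (1,1):-1/OOX/XO./X..*, (1,2):-1/OOX/X.O/X.., (2,1):-1/OOX/X../XO., (2,2):-1/OOX/X../X.O
[OOX/XO./X..] X move#4: (1,2):+1/OOX/XOX/X..*, (2,1):-1/OOX/XO./XX., (2,2):-1/OOX/XO./X.X
[OOX/XOX/X..] O move#5: (2,1):-1/OOX/XOX/XO.*, (2,2):-1/OOX/XOX/X.O
[OOX/XOX/XO.] X move#6: (2,2):+1/OOX/XOX/XOX*
[OOX/XOX/XOX] end (terminal -1, O#7); searched O.X/.../X.. to 6

value(O.X/.../X.., O) = -1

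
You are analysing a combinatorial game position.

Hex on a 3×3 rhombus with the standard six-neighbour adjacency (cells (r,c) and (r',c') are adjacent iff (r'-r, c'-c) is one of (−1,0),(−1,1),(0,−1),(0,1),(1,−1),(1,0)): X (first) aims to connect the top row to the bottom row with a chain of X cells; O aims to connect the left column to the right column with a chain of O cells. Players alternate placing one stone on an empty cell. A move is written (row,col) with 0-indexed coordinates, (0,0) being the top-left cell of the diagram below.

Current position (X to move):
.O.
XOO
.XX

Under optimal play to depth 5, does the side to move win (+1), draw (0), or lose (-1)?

[.O./XOO/.XX] X move#1: (0,0):-1/XO./XOO/.XX*, (0,2):-1/.OX/XOO/.XX, (2,0):-1/.O./XOO/XXX
[XO./XOO/.XX] O move#2: (0,2):-1/XOO/XOO/.XX, (2,0):+1/XO./XOO/OXX*
[XO./XOO/OXX] end (terminal -1, X#3); searched .O./XOO/.XX to 5

value(.O./XOO/.XX, X) = -1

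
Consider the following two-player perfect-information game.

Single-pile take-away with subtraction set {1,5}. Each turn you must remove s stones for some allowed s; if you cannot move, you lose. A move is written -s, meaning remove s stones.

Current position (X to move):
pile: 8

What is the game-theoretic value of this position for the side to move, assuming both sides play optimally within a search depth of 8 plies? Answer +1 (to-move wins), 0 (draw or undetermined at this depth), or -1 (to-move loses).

ply 1, X at 8 | -1=-1→7*; -5=-1→3
ply 2, O at 7 | -1=+1→6*; -5=+1→2
ply 3, X at 6 | -1=-1→5*; -5=-1→1
ply 4, O at 5 | -1=+1→4*; -5=+1→0
ply 5, X at 4 | -1=-1→3*
ply 6, O at 3 | -1=+1→2*
ply 7, X at 2 | -1=-1→1*
ply 8, O at 1 | -1=+1→0*
ply 9: 0 is terminal -1 (X); from 8 depth 8

value(8, X) = -1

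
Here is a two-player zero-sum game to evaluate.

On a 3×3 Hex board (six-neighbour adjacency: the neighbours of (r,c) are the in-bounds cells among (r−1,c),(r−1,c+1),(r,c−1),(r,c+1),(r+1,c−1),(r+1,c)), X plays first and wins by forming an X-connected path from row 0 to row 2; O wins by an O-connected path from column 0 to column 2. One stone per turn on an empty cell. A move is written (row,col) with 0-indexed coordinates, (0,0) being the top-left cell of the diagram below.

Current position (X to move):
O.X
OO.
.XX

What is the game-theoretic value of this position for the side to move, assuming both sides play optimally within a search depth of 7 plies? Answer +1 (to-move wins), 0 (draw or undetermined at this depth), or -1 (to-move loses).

p1 X@[O.X/OO./.XX]: (0,1)[OXX/OO./.XX]-1 (1,2)[O.X/OOX/.XX]+1* (2,0)[O.X/OO./XXX]-1
p2 O@[O.X/OOX/.XX] terminal -1; root [O.X/OO./.XX] d7

value(O.X/OO./.XX, X) = +1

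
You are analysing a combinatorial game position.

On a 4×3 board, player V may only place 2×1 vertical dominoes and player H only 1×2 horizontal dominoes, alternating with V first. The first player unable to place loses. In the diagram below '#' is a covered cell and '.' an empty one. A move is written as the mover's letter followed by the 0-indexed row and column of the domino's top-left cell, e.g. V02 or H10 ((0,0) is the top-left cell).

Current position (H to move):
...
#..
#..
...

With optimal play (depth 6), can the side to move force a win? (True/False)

H winning at [.../#../#../...]: False

[.../#../#../...] H move#1: H00:-1/##./#../#../...*, H01:-1/.##/#../#../..., H11:-1/.../###/#../..., H21:-1/.../#../###/..., H30:-1/.../#../#../##., H31:-1/.../#../#../.##
[##./#../#../...] V move#2: V02:-1/###/#.#/#../..., V11:+1/##./##./##./...*, V12:+1/##./#.#/#.#/..., V21:+1/##./#../##./.#., V22:+1/##./#../#.#/..#
[##./##./##./...] H move#3: H30:-1/##./##./##./##.*, H31:-1/##./##./##./.##
[##./##./##./##.] V move#4: V02:+1/###/###/##./##.*, V12:+1/##./###/###/##., V22:+1/##./##./###/###
[###/###/##./##.] end (terminal -1, H#5); searched .../#../#../... to 6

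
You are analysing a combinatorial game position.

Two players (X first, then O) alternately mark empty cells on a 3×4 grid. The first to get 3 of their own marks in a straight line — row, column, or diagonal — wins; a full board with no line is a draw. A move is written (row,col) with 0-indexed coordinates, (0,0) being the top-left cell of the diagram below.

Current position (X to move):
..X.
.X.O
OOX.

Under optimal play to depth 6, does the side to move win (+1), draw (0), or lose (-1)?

value(..X./.X.O/OOX., X) = +1

ply 1, X at ..X./.X.O/OOX. | (0,0)=+1→X.X./.X.O/OOX.*; (0,1)=+1→.XX./.X.O/OOX.; (0,3)=+1→..XX/.X.O/OOX.; (1,0)=+1→..X./XX.O/OOX.; (1,2)=+1→..X./.XXO/OOX.; (2,3)=+1→..X./.X.O/OOXX
ply 2: X.X./.X.O/OOX. is terminal -1 (O); from ..X./.X.O/OOX. depth 6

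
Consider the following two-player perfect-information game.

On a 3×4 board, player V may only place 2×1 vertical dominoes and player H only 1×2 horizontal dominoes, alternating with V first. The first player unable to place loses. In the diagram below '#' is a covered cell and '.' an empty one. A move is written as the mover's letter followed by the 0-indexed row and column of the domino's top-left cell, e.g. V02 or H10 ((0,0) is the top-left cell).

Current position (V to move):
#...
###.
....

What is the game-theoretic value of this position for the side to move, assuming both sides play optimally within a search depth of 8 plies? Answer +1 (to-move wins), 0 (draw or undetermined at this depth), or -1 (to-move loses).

value(#.../###./...., V) = -1

ply 1, V at #.../###./.... | V03=-1→#..#/####/....*; V13=-1→#.../####/...#
ply 2, H at #..#/####/.... | H01=+1→####/####/....*; H20=+1→#..#/####/##..; H21=+1→#..#/####/.##.; H22=+1→#..#/####/..##
ply 3: ####/####/.... is terminal -1 (V); from #.../###./.... depth 8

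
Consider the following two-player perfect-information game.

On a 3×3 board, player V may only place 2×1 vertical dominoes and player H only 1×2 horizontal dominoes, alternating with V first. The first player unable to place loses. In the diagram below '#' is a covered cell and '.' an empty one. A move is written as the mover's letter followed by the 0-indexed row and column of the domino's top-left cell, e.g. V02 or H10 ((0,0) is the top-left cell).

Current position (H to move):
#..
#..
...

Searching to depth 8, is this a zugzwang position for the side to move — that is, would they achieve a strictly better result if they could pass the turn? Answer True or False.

zugzwang(#../#../..., H) = False

p1 H@[#../#../...]: H01[###/#../...]-1 H11[#../###/...]+1* H20[#../#../##.]-1 H21[#../#../.##]-1
p2 V@[#../###/...] terminal -1; root [#../#../...] d8
pass branch (V moves first from the same position):
  | p1 V@[#../#../...]: V01[##./##./...]+1* V02[#.#/#.#/...]+1 V11[#../##./.#.]+1 V12[#../#.#/..#]+1
  | p2 H@[##./##./...]: H20[##./##./##.]-1* H21[##./##./.##]-1
  | p3 V@[##./##./##.]: V02[###/###/##.]+1* V12[##./###/###]+1
  | p4 H@[###/###/##.] terminal -1; root [#../#../...] d8
H moving scores +1; H passing scores -1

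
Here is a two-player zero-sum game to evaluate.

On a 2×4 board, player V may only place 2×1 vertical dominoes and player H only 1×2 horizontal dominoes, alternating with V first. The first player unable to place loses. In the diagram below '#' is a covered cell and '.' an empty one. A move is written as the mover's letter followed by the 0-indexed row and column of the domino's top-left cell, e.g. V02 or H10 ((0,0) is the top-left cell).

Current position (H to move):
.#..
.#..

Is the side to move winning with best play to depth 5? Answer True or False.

[.#../.#..] H move#1: H02:+1/.###/.#..*, H12:+1/.#../.###
[.###/.#..] V move#2: V00:-1/####/##..*
[####/##..] H move#3: H12:+1/####/####*
[####/####] end (terminal -1, V#4); searched .#../.#.. to 5

H winning at [.#../.#..]: True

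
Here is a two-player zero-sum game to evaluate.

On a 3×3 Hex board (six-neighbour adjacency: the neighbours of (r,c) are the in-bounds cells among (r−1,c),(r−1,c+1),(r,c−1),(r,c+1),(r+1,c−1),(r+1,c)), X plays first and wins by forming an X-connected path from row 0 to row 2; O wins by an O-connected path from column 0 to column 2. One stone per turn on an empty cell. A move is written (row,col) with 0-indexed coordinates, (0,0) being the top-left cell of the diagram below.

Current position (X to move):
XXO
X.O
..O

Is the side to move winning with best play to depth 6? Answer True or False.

p1 X@[XXO/X.O/..O]: (1,1)[XXO/XXO/..O]+1* (2,0)[XXO/X.O/X.O]+1 (2,1)[XXO/X.O/.XO]+1
p2 O@[XXO/XXO/..O]: (2,0)[XXO/XXO/O.O]-1* (2,1)[XXO/XXO/.OO]-1
p3 X@[XXO/XXO/O.O]: (2,1)[XXO/XXO/OXO]+1*
p4 O@[XXO/XXO/OXO] terminal -1; root [XXO/X.O/..O] d6

X winning at [XXO/X.O/..O]: True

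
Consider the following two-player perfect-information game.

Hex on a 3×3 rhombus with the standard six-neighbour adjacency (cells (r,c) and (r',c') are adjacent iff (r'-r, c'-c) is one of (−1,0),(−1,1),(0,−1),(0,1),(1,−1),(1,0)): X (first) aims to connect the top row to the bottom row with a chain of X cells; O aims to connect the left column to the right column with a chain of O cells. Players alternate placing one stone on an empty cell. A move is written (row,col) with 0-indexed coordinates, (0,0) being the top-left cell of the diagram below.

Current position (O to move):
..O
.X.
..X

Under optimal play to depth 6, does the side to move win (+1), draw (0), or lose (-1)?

value(..O/.X./..X, O) = +1

ply 1, O at ..O/.X./..X | (0,0)=-1→O.O/.X./..X; (0,1)=+1→.OO/.X./..X*; (1,0)=-1→..O/OX./..X; (1,2)=-1→..O/.XO/..X; (2,0)=-1→..O/.X./O.X; (2,1)=-1→..O/.X./.OX
ply 2, X at .OO/.X./..X | (0,0)=-1→XOO/.X./..X*; (1,0)=-1→.OO/XX./..X; (1,2)=-1→.OO/.XX/..X; (2,0)=-1→.OO/.X./X.X; (2,1)=-1→.OO/.X./.XX
ply 3, O at XOO/.X./..X | (1,0)=+1→XOO/OX./..X*; (1,2)=-1→XOO/.XO/..X; (2,0)=-1→XOO/.X./O.X; (2,1)=-1→XOO/.X./.OX
ply 4: XOO/OX./..X is terminal -1 (X); from ..O/.X./..X depth 6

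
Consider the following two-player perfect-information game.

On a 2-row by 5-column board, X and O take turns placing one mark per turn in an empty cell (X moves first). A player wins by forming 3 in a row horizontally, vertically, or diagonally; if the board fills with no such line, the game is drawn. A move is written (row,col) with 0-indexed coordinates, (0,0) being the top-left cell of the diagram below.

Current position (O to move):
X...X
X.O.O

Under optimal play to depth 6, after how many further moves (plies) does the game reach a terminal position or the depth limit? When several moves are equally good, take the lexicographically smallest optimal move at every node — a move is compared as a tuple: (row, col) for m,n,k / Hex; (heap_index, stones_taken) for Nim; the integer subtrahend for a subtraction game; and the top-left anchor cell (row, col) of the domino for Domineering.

ply 1, O at X...X/X.O.O | (0,1)=+0→XO..X/X.O.O; (0,2)=+0→X.O.X/X.O.O; (0,3)=+0→X..OX/X.O.O; (1,1)=+0→X...X/XOO.O; (1,3)=+1→X...X/X.OOO*
ply 2: X...X/X.OOO is terminal -1 (X); from X...X/X.O.O depth 6

PV length from [X...X/X.O.O]: 1 ply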